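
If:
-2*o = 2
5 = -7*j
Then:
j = -5/7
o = -1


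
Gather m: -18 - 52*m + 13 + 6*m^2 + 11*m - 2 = 6*m^2 - 41*m - 7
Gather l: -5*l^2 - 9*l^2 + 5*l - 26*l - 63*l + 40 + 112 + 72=-14*l^2 - 84*l + 224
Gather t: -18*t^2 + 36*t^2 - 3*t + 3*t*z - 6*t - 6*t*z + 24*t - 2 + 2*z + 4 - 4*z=18*t^2 + t*(15 - 3*z) - 2*z + 2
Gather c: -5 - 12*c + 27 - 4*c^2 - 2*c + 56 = -4*c^2 - 14*c + 78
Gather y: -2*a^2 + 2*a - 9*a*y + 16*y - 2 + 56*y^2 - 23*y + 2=-2*a^2 + 2*a + 56*y^2 + y*(-9*a - 7)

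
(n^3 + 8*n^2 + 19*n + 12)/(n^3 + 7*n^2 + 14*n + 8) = (n + 3)/(n + 2)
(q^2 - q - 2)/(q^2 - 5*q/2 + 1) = 2*(q + 1)/(2*q - 1)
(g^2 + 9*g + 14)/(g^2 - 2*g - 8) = (g + 7)/(g - 4)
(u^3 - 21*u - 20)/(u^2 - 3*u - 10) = (u^2 + 5*u + 4)/(u + 2)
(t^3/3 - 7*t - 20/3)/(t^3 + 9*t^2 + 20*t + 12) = (t^2 - t - 20)/(3*(t^2 + 8*t + 12))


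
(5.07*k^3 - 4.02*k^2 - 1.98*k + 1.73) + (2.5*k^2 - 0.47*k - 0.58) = 5.07*k^3 - 1.52*k^2 - 2.45*k + 1.15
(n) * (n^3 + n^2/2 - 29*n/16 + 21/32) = n^4 + n^3/2 - 29*n^2/16 + 21*n/32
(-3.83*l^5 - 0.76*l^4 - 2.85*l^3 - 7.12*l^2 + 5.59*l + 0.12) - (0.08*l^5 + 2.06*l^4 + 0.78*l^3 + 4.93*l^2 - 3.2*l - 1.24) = -3.91*l^5 - 2.82*l^4 - 3.63*l^3 - 12.05*l^2 + 8.79*l + 1.36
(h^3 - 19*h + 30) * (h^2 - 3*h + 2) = h^5 - 3*h^4 - 17*h^3 + 87*h^2 - 128*h + 60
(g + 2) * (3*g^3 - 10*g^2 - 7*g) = 3*g^4 - 4*g^3 - 27*g^2 - 14*g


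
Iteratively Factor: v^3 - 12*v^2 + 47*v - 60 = (v - 4)*(v^2 - 8*v + 15) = (v - 5)*(v - 4)*(v - 3)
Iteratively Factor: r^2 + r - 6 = (r - 2)*(r + 3)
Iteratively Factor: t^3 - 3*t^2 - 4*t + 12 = (t - 3)*(t^2 - 4) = (t - 3)*(t + 2)*(t - 2)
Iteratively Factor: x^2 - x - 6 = (x + 2)*(x - 3)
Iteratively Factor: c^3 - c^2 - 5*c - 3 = (c + 1)*(c^2 - 2*c - 3) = (c - 3)*(c + 1)*(c + 1)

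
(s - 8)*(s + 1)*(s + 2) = s^3 - 5*s^2 - 22*s - 16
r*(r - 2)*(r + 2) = r^3 - 4*r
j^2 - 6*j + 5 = (j - 5)*(j - 1)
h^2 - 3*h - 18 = (h - 6)*(h + 3)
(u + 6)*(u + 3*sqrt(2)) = u^2 + 3*sqrt(2)*u + 6*u + 18*sqrt(2)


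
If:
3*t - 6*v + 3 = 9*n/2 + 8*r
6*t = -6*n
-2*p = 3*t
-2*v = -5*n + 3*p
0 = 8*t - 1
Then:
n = -1/8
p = -3/16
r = 33/64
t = 1/8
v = -1/32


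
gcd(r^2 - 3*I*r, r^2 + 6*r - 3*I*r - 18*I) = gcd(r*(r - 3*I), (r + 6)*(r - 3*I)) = r - 3*I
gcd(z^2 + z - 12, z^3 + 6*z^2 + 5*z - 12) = z + 4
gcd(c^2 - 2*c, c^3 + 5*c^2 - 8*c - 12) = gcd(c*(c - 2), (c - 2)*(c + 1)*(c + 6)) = c - 2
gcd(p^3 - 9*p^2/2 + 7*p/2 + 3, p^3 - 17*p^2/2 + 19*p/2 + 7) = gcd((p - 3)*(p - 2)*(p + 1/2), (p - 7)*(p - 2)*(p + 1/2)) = p^2 - 3*p/2 - 1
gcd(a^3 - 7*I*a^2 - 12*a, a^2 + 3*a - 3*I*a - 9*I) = a - 3*I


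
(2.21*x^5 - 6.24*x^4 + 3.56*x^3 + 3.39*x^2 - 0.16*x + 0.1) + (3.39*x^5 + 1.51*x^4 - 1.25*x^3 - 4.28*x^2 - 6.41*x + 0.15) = 5.6*x^5 - 4.73*x^4 + 2.31*x^3 - 0.89*x^2 - 6.57*x + 0.25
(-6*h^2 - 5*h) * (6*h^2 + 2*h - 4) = -36*h^4 - 42*h^3 + 14*h^2 + 20*h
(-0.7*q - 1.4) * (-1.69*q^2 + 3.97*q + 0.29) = 1.183*q^3 - 0.413*q^2 - 5.761*q - 0.406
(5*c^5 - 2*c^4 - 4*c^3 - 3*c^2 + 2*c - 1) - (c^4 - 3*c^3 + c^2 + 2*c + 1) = 5*c^5 - 3*c^4 - c^3 - 4*c^2 - 2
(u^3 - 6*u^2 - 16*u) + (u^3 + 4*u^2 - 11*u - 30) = 2*u^3 - 2*u^2 - 27*u - 30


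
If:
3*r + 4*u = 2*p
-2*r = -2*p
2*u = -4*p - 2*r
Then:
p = 0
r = 0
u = 0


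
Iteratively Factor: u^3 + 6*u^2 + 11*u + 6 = (u + 1)*(u^2 + 5*u + 6) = (u + 1)*(u + 3)*(u + 2)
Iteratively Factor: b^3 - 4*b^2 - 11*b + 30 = (b - 2)*(b^2 - 2*b - 15) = (b - 5)*(b - 2)*(b + 3)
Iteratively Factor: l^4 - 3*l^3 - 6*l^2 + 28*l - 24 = (l + 3)*(l^3 - 6*l^2 + 12*l - 8) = (l - 2)*(l + 3)*(l^2 - 4*l + 4) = (l - 2)^2*(l + 3)*(l - 2)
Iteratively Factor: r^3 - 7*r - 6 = (r + 2)*(r^2 - 2*r - 3) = (r + 1)*(r + 2)*(r - 3)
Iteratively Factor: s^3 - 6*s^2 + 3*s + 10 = (s - 5)*(s^2 - s - 2) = (s - 5)*(s + 1)*(s - 2)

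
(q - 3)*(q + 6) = q^2 + 3*q - 18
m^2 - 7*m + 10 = (m - 5)*(m - 2)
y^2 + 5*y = y*(y + 5)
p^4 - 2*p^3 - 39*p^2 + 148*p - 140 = (p - 5)*(p - 2)^2*(p + 7)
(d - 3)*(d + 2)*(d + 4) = d^3 + 3*d^2 - 10*d - 24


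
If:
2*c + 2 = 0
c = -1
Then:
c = -1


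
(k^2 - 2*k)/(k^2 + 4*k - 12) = k/(k + 6)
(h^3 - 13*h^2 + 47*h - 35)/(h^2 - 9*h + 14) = (h^2 - 6*h + 5)/(h - 2)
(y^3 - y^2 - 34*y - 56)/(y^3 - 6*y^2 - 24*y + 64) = (y^2 - 5*y - 14)/(y^2 - 10*y + 16)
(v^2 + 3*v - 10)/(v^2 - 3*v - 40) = (v - 2)/(v - 8)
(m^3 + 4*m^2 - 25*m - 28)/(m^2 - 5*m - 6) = (m^2 + 3*m - 28)/(m - 6)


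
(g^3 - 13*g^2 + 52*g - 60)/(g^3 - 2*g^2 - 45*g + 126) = (g^2 - 7*g + 10)/(g^2 + 4*g - 21)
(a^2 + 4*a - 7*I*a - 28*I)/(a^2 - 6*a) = (a^2 + a*(4 - 7*I) - 28*I)/(a*(a - 6))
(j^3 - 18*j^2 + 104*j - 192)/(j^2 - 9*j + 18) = (j^2 - 12*j + 32)/(j - 3)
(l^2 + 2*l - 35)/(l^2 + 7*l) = (l - 5)/l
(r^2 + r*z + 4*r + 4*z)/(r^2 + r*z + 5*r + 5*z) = (r + 4)/(r + 5)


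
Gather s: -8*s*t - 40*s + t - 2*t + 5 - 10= s*(-8*t - 40) - t - 5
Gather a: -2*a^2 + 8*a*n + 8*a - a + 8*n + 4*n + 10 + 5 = -2*a^2 + a*(8*n + 7) + 12*n + 15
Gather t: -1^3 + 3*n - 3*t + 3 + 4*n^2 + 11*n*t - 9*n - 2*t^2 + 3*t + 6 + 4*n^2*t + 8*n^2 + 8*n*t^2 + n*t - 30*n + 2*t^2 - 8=12*n^2 + 8*n*t^2 - 36*n + t*(4*n^2 + 12*n)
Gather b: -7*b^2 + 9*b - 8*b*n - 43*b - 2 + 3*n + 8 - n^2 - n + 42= -7*b^2 + b*(-8*n - 34) - n^2 + 2*n + 48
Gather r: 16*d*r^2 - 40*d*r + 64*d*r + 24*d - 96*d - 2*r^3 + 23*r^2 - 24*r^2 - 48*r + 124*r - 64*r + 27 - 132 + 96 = -72*d - 2*r^3 + r^2*(16*d - 1) + r*(24*d + 12) - 9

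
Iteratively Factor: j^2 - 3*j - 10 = (j + 2)*(j - 5)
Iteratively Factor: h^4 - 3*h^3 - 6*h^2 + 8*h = (h)*(h^3 - 3*h^2 - 6*h + 8) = h*(h - 4)*(h^2 + h - 2) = h*(h - 4)*(h - 1)*(h + 2)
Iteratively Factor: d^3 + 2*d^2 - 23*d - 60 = (d + 4)*(d^2 - 2*d - 15) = (d + 3)*(d + 4)*(d - 5)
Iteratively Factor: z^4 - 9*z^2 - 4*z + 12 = (z - 3)*(z^3 + 3*z^2 - 4) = (z - 3)*(z + 2)*(z^2 + z - 2) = (z - 3)*(z - 1)*(z + 2)*(z + 2)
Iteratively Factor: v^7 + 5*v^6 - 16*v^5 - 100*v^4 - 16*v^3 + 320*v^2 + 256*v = (v + 1)*(v^6 + 4*v^5 - 20*v^4 - 80*v^3 + 64*v^2 + 256*v) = (v + 1)*(v + 4)*(v^5 - 20*v^3 + 64*v) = (v + 1)*(v + 2)*(v + 4)*(v^4 - 2*v^3 - 16*v^2 + 32*v) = (v + 1)*(v + 2)*(v + 4)^2*(v^3 - 6*v^2 + 8*v) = (v - 4)*(v + 1)*(v + 2)*(v + 4)^2*(v^2 - 2*v) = v*(v - 4)*(v + 1)*(v + 2)*(v + 4)^2*(v - 2)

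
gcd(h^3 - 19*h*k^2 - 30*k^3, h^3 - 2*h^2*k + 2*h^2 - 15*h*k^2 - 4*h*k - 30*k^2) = h^2 - 2*h*k - 15*k^2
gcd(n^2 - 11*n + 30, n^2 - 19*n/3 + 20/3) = n - 5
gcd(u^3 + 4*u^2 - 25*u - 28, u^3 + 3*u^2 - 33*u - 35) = u^2 + 8*u + 7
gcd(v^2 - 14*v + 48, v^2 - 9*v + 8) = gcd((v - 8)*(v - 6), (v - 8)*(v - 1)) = v - 8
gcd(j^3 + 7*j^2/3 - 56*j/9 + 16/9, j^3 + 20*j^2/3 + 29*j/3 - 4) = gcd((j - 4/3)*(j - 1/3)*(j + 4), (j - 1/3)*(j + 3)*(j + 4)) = j^2 + 11*j/3 - 4/3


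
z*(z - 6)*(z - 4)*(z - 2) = z^4 - 12*z^3 + 44*z^2 - 48*z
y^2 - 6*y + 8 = (y - 4)*(y - 2)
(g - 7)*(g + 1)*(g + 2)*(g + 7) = g^4 + 3*g^3 - 47*g^2 - 147*g - 98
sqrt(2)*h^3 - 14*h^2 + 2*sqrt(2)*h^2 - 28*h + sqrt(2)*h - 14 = (h + 1)*(h - 7*sqrt(2))*(sqrt(2)*h + sqrt(2))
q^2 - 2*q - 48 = (q - 8)*(q + 6)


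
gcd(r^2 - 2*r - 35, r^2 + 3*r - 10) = r + 5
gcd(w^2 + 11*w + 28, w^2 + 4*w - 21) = w + 7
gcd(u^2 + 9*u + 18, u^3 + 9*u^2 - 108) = u + 6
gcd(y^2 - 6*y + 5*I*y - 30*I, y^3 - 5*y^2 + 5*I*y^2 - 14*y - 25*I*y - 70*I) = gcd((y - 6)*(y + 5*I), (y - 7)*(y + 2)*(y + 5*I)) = y + 5*I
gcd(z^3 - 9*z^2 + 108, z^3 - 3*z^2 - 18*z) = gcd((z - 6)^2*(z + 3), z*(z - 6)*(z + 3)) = z^2 - 3*z - 18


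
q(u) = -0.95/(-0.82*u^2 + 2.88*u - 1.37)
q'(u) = -0.95*(1.64*u - 2.88)/(-0.82*u^2 + 2.88*u - 1.37)^2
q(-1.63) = 0.12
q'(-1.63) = 0.08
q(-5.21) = 0.02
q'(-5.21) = 0.01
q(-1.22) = 0.16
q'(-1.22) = 0.12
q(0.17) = 1.05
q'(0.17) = 3.02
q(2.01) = -0.86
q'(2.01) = -0.32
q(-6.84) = 0.02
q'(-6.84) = 0.00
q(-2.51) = 0.07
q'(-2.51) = 0.04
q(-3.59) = 0.04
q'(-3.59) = 0.02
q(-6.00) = 0.02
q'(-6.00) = 0.01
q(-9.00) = 0.01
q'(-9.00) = 0.00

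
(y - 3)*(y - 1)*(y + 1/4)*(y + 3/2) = y^4 - 9*y^3/4 - 29*y^2/8 + 15*y/4 + 9/8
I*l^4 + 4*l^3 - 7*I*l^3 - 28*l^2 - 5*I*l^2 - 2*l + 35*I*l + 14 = (l - 7)*(l - 2*I)*(l - I)*(I*l + 1)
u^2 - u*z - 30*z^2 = (u - 6*z)*(u + 5*z)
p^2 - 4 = (p - 2)*(p + 2)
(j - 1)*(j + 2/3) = j^2 - j/3 - 2/3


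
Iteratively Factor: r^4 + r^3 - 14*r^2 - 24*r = (r)*(r^3 + r^2 - 14*r - 24) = r*(r - 4)*(r^2 + 5*r + 6) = r*(r - 4)*(r + 2)*(r + 3)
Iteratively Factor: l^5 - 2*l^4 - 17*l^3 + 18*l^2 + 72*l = (l - 3)*(l^4 + l^3 - 14*l^2 - 24*l) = l*(l - 3)*(l^3 + l^2 - 14*l - 24) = l*(l - 4)*(l - 3)*(l^2 + 5*l + 6) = l*(l - 4)*(l - 3)*(l + 2)*(l + 3)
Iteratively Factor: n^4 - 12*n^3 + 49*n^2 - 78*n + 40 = (n - 1)*(n^3 - 11*n^2 + 38*n - 40) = (n - 2)*(n - 1)*(n^2 - 9*n + 20) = (n - 4)*(n - 2)*(n - 1)*(n - 5)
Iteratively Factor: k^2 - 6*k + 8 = (k - 2)*(k - 4)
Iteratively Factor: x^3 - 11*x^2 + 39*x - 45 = (x - 5)*(x^2 - 6*x + 9) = (x - 5)*(x - 3)*(x - 3)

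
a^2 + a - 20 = (a - 4)*(a + 5)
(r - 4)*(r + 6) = r^2 + 2*r - 24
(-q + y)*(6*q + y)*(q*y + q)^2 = -6*q^4*y^2 - 12*q^4*y - 6*q^4 + 5*q^3*y^3 + 10*q^3*y^2 + 5*q^3*y + q^2*y^4 + 2*q^2*y^3 + q^2*y^2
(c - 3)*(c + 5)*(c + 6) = c^3 + 8*c^2 - 3*c - 90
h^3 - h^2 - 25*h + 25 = (h - 5)*(h - 1)*(h + 5)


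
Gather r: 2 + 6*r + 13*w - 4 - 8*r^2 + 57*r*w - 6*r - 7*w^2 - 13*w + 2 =-8*r^2 + 57*r*w - 7*w^2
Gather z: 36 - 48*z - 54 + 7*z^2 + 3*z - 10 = 7*z^2 - 45*z - 28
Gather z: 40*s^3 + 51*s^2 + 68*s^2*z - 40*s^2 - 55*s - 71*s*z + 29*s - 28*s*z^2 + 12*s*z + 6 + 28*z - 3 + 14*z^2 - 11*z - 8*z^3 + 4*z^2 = 40*s^3 + 11*s^2 - 26*s - 8*z^3 + z^2*(18 - 28*s) + z*(68*s^2 - 59*s + 17) + 3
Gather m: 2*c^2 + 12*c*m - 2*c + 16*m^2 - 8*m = 2*c^2 - 2*c + 16*m^2 + m*(12*c - 8)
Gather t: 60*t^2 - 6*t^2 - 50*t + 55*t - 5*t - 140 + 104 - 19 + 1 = 54*t^2 - 54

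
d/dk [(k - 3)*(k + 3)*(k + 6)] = 3*k^2 + 12*k - 9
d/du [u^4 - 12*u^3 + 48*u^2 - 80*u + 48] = 4*u^3 - 36*u^2 + 96*u - 80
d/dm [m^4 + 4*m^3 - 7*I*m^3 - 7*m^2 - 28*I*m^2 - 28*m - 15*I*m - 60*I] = 4*m^3 + m^2*(12 - 21*I) + m*(-14 - 56*I) - 28 - 15*I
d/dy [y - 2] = 1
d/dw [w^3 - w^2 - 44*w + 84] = 3*w^2 - 2*w - 44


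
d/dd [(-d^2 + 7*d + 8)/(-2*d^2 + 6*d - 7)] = (8*d^2 + 46*d - 97)/(4*d^4 - 24*d^3 + 64*d^2 - 84*d + 49)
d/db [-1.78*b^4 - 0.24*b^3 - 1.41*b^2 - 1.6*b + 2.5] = -7.12*b^3 - 0.72*b^2 - 2.82*b - 1.6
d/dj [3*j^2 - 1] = 6*j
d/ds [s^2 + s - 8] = 2*s + 1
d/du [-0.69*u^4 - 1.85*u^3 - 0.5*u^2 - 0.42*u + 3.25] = -2.76*u^3 - 5.55*u^2 - 1.0*u - 0.42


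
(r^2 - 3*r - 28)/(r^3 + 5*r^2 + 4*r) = (r - 7)/(r*(r + 1))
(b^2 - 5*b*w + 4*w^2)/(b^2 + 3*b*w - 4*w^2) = (b - 4*w)/(b + 4*w)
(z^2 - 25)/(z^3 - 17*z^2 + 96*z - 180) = (z + 5)/(z^2 - 12*z + 36)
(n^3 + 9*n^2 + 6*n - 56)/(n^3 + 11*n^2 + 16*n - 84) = (n + 4)/(n + 6)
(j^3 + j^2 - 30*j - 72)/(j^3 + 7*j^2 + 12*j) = (j - 6)/j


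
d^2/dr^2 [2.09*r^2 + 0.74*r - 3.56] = 4.18000000000000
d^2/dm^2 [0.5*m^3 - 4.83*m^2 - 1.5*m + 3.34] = 3.0*m - 9.66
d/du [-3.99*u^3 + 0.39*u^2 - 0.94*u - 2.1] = -11.97*u^2 + 0.78*u - 0.94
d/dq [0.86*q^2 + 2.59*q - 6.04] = 1.72*q + 2.59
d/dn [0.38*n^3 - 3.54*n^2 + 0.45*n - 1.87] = 1.14*n^2 - 7.08*n + 0.45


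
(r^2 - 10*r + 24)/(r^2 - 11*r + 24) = (r^2 - 10*r + 24)/(r^2 - 11*r + 24)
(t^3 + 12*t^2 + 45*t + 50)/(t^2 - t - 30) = (t^2 + 7*t + 10)/(t - 6)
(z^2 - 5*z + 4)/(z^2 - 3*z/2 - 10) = 2*(z - 1)/(2*z + 5)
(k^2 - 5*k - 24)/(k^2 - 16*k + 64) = (k + 3)/(k - 8)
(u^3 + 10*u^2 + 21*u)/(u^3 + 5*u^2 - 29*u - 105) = u/(u - 5)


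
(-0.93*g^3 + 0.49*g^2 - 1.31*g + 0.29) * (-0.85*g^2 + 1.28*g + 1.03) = 0.7905*g^5 - 1.6069*g^4 + 0.7828*g^3 - 1.4186*g^2 - 0.9781*g + 0.2987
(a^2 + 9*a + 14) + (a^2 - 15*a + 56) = 2*a^2 - 6*a + 70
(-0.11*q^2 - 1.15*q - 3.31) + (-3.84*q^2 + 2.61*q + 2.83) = -3.95*q^2 + 1.46*q - 0.48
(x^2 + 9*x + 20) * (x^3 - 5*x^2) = x^5 + 4*x^4 - 25*x^3 - 100*x^2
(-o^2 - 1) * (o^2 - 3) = -o^4 + 2*o^2 + 3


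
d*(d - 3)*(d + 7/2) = d^3 + d^2/2 - 21*d/2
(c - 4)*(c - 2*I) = c^2 - 4*c - 2*I*c + 8*I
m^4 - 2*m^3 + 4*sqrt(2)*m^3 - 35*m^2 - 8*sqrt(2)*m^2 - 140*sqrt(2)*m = m*(m - 7)*(m + 5)*(m + 4*sqrt(2))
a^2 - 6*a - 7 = (a - 7)*(a + 1)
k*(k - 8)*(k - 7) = k^3 - 15*k^2 + 56*k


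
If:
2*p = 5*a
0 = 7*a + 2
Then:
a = -2/7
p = -5/7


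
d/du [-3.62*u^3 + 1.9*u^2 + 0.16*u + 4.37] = -10.86*u^2 + 3.8*u + 0.16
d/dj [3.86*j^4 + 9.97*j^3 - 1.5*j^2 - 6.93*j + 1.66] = 15.44*j^3 + 29.91*j^2 - 3.0*j - 6.93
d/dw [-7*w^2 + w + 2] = 1 - 14*w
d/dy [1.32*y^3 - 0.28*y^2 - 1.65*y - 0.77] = 3.96*y^2 - 0.56*y - 1.65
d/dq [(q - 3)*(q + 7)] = 2*q + 4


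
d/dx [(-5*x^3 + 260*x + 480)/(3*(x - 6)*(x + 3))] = 5*(-x^4 + 6*x^3 + 2*x^2 - 192*x - 648)/(3*(x^4 - 6*x^3 - 27*x^2 + 108*x + 324))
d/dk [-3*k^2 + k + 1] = 1 - 6*k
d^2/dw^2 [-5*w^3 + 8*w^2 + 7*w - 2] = 16 - 30*w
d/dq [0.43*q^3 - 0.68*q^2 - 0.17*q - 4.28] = 1.29*q^2 - 1.36*q - 0.17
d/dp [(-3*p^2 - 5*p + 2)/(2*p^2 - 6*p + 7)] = (28*p^2 - 50*p - 23)/(4*p^4 - 24*p^3 + 64*p^2 - 84*p + 49)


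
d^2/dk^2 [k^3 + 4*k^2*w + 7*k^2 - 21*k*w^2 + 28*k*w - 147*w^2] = 6*k + 8*w + 14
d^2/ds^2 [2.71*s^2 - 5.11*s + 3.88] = 5.42000000000000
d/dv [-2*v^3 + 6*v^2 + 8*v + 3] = -6*v^2 + 12*v + 8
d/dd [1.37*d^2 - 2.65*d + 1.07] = 2.74*d - 2.65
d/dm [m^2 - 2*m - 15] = 2*m - 2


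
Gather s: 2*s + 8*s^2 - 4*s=8*s^2 - 2*s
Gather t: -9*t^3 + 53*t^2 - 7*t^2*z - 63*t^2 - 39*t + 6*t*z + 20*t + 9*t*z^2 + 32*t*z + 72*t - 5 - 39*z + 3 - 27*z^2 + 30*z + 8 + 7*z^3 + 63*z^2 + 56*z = -9*t^3 + t^2*(-7*z - 10) + t*(9*z^2 + 38*z + 53) + 7*z^3 + 36*z^2 + 47*z + 6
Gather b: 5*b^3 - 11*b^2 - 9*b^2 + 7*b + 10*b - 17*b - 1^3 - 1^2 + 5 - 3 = 5*b^3 - 20*b^2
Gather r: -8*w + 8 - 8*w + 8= 16 - 16*w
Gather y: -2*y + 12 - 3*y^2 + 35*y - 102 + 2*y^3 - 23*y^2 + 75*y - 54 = 2*y^3 - 26*y^2 + 108*y - 144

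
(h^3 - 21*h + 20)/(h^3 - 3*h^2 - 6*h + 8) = (h + 5)/(h + 2)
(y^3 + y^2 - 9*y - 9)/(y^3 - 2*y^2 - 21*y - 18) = (y - 3)/(y - 6)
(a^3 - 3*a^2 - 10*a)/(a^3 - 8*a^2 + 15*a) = (a + 2)/(a - 3)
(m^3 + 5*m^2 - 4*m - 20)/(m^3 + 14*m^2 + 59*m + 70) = (m - 2)/(m + 7)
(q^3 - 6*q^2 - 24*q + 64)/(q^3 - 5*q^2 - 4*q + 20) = (q^2 - 4*q - 32)/(q^2 - 3*q - 10)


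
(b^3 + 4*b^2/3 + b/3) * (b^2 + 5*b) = b^5 + 19*b^4/3 + 7*b^3 + 5*b^2/3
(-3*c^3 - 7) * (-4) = 12*c^3 + 28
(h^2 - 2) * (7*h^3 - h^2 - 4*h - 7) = 7*h^5 - h^4 - 18*h^3 - 5*h^2 + 8*h + 14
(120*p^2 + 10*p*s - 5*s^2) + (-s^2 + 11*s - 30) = 120*p^2 + 10*p*s - 6*s^2 + 11*s - 30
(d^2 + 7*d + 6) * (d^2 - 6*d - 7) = d^4 + d^3 - 43*d^2 - 85*d - 42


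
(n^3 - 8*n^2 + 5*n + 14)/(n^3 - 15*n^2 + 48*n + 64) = (n^2 - 9*n + 14)/(n^2 - 16*n + 64)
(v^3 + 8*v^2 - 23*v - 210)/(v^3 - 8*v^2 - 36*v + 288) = (v^2 + 2*v - 35)/(v^2 - 14*v + 48)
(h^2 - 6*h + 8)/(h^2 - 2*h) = (h - 4)/h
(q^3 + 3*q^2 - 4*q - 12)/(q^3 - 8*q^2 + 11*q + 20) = (q^3 + 3*q^2 - 4*q - 12)/(q^3 - 8*q^2 + 11*q + 20)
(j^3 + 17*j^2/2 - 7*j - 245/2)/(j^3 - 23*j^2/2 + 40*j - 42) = (j^2 + 12*j + 35)/(j^2 - 8*j + 12)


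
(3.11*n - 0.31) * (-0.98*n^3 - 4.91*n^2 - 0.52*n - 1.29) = -3.0478*n^4 - 14.9663*n^3 - 0.0951*n^2 - 3.8507*n + 0.3999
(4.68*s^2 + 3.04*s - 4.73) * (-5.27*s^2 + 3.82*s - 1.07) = -24.6636*s^4 + 1.8568*s^3 + 31.5323*s^2 - 21.3214*s + 5.0611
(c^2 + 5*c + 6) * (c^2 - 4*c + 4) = c^4 + c^3 - 10*c^2 - 4*c + 24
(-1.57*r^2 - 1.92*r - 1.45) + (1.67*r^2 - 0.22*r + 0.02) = 0.0999999999999999*r^2 - 2.14*r - 1.43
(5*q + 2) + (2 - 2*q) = 3*q + 4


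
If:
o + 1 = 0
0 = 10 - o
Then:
No Solution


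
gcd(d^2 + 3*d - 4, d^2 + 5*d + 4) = d + 4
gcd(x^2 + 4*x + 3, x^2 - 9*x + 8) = 1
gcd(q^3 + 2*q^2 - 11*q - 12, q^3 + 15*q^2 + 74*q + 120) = q + 4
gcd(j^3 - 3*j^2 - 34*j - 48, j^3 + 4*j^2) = 1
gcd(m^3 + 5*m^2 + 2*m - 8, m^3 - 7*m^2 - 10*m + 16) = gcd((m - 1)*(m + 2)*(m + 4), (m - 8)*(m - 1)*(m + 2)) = m^2 + m - 2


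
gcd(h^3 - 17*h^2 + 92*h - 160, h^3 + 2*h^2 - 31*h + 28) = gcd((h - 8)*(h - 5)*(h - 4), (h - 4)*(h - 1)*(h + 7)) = h - 4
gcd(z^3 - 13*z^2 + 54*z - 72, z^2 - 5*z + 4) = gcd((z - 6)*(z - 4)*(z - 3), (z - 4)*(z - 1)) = z - 4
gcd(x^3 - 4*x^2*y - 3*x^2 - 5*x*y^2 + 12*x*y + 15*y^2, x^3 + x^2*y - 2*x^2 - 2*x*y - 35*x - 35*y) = x + y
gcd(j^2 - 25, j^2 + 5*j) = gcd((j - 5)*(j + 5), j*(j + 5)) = j + 5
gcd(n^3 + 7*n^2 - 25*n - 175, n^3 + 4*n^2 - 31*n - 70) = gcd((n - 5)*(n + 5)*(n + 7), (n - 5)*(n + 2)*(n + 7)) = n^2 + 2*n - 35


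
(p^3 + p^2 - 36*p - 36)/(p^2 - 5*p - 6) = p + 6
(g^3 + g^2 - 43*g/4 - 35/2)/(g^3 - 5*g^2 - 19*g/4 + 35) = (g + 2)/(g - 4)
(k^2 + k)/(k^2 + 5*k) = (k + 1)/(k + 5)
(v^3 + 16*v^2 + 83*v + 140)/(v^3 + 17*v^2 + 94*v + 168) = (v + 5)/(v + 6)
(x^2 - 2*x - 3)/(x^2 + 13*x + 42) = (x^2 - 2*x - 3)/(x^2 + 13*x + 42)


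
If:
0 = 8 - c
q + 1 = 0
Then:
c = 8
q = -1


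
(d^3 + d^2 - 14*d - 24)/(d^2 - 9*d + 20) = (d^2 + 5*d + 6)/(d - 5)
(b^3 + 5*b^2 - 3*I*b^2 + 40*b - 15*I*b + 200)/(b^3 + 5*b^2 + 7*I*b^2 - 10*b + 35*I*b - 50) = (b - 8*I)/(b + 2*I)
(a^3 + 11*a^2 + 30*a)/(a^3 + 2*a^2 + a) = (a^2 + 11*a + 30)/(a^2 + 2*a + 1)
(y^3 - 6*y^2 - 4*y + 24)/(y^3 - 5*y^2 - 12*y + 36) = (y + 2)/(y + 3)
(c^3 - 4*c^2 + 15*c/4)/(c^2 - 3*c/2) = c - 5/2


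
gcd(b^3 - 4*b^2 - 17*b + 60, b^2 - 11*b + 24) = b - 3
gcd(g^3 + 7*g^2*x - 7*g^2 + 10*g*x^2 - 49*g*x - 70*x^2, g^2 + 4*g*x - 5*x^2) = g + 5*x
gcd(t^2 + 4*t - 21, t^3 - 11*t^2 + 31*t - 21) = t - 3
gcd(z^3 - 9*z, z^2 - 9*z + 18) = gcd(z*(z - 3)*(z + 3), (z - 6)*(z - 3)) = z - 3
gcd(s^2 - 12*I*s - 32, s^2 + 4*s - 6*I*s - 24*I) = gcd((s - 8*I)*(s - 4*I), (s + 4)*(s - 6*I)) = 1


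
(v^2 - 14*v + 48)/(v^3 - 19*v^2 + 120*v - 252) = (v - 8)/(v^2 - 13*v + 42)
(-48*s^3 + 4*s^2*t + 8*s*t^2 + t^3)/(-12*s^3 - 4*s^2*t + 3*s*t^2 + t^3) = (24*s^2 + 10*s*t + t^2)/(6*s^2 + 5*s*t + t^2)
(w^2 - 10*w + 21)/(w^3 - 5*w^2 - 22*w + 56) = (w - 3)/(w^2 + 2*w - 8)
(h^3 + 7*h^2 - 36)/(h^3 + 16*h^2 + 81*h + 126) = (h - 2)/(h + 7)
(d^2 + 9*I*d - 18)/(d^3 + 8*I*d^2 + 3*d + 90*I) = (d + 3*I)/(d^2 + 2*I*d + 15)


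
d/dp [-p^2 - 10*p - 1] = -2*p - 10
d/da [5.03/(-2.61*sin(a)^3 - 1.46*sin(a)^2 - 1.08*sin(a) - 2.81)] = (39.3849*sin(a)^2 + 14.6876*sin(a) + 5.4324)*cos(a)/(2.61*sin(a)^3 + 1.46*sin(a)^2 + 1.08*sin(a) + 2.81)^2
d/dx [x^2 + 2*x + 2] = 2*x + 2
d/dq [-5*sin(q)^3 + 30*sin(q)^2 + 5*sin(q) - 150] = 5*(-3*sin(q)^2 + 12*sin(q) + 1)*cos(q)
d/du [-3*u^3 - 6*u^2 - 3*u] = -9*u^2 - 12*u - 3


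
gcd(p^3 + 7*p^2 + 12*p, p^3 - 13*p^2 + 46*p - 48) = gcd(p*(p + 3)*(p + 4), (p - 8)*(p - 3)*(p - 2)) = 1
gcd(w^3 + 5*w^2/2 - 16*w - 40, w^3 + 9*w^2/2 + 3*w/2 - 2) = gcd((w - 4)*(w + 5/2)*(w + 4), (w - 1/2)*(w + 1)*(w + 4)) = w + 4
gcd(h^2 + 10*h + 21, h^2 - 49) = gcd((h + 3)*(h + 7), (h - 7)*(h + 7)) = h + 7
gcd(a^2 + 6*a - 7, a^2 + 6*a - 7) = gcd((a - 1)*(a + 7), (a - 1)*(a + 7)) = a^2 + 6*a - 7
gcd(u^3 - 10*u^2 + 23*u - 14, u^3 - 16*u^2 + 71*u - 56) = u^2 - 8*u + 7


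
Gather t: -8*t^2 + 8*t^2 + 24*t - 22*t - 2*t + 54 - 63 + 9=0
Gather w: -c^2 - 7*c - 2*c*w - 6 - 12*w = -c^2 - 7*c + w*(-2*c - 12) - 6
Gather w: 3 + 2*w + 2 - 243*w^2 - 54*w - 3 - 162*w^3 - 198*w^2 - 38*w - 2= -162*w^3 - 441*w^2 - 90*w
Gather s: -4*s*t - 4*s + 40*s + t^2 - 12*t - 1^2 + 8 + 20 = s*(36 - 4*t) + t^2 - 12*t + 27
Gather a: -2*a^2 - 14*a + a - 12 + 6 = -2*a^2 - 13*a - 6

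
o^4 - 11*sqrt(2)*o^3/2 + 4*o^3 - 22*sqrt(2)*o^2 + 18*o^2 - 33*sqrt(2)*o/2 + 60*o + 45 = (o + 1)*(o + 3)*(o - 3*sqrt(2))*(o - 5*sqrt(2)/2)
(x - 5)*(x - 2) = x^2 - 7*x + 10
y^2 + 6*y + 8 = (y + 2)*(y + 4)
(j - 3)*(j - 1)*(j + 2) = j^3 - 2*j^2 - 5*j + 6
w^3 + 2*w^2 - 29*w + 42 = (w - 3)*(w - 2)*(w + 7)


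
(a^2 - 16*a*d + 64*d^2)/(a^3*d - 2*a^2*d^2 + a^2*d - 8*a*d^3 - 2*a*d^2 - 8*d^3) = (-a^2 + 16*a*d - 64*d^2)/(d*(-a^3 + 2*a^2*d - a^2 + 8*a*d^2 + 2*a*d + 8*d^2))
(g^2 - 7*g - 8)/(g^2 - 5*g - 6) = (g - 8)/(g - 6)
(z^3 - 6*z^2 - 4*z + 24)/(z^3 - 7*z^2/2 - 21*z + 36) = 2*(z^2 - 4)/(2*z^2 + 5*z - 12)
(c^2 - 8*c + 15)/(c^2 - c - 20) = (c - 3)/(c + 4)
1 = 1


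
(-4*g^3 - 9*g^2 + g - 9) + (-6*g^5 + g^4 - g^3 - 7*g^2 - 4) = -6*g^5 + g^4 - 5*g^3 - 16*g^2 + g - 13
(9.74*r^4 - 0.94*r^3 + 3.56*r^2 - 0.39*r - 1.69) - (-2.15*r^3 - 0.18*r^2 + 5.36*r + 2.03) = 9.74*r^4 + 1.21*r^3 + 3.74*r^2 - 5.75*r - 3.72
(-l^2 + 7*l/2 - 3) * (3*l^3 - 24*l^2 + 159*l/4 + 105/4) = -3*l^5 + 69*l^4/2 - 531*l^3/4 + 1479*l^2/8 - 219*l/8 - 315/4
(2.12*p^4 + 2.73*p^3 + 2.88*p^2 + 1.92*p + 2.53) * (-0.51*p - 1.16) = -1.0812*p^5 - 3.8515*p^4 - 4.6356*p^3 - 4.32*p^2 - 3.5175*p - 2.9348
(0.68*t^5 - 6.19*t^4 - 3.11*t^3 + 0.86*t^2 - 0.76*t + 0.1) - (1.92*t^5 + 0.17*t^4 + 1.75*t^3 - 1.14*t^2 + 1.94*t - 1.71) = -1.24*t^5 - 6.36*t^4 - 4.86*t^3 + 2.0*t^2 - 2.7*t + 1.81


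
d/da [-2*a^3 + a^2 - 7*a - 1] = -6*a^2 + 2*a - 7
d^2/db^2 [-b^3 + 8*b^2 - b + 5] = 16 - 6*b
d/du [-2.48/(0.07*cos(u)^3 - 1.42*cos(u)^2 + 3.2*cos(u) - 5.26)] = (-0.5208*cos(u)^2 + 7.0432*cos(u) - 7.936)*sin(u)/(0.07*cos(u)^3 - 1.42*cos(u)^2 + 3.2*cos(u) - 5.26)^2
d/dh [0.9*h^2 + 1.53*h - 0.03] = 1.8*h + 1.53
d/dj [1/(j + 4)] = -1/(j + 4)^2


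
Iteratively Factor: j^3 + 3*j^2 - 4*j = (j + 4)*(j^2 - j) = (j - 1)*(j + 4)*(j)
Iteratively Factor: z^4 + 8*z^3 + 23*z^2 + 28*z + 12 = (z + 2)*(z^3 + 6*z^2 + 11*z + 6) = (z + 2)*(z + 3)*(z^2 + 3*z + 2) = (z + 1)*(z + 2)*(z + 3)*(z + 2)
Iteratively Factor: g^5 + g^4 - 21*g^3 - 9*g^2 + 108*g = (g)*(g^4 + g^3 - 21*g^2 - 9*g + 108) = g*(g + 4)*(g^3 - 3*g^2 - 9*g + 27) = g*(g - 3)*(g + 4)*(g^2 - 9) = g*(g - 3)^2*(g + 4)*(g + 3)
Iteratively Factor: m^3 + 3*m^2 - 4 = (m + 2)*(m^2 + m - 2) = (m + 2)^2*(m - 1)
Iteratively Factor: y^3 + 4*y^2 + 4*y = (y + 2)*(y^2 + 2*y) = (y + 2)^2*(y)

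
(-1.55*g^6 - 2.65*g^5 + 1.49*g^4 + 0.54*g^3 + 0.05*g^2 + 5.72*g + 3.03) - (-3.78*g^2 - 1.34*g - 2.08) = -1.55*g^6 - 2.65*g^5 + 1.49*g^4 + 0.54*g^3 + 3.83*g^2 + 7.06*g + 5.11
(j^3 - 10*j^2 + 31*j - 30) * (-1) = -j^3 + 10*j^2 - 31*j + 30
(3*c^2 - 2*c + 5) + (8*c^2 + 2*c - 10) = 11*c^2 - 5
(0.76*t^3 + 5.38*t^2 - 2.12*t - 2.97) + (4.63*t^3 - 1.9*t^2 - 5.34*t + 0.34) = 5.39*t^3 + 3.48*t^2 - 7.46*t - 2.63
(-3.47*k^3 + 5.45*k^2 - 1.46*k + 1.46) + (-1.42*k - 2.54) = -3.47*k^3 + 5.45*k^2 - 2.88*k - 1.08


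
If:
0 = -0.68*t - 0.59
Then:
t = -0.87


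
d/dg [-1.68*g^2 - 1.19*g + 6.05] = -3.36*g - 1.19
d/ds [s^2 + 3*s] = 2*s + 3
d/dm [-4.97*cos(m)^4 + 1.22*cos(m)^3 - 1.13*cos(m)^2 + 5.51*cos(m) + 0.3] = (19.88*cos(m)^3 - 3.66*cos(m)^2 + 2.26*cos(m) - 5.51)*sin(m)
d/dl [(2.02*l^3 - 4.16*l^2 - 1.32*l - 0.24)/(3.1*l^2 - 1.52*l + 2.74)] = (6.262*l^4 - 6.14080000000001*l^3 + 27.0196*l^2 - 21.3088*l - 3.9816)/(9.61*l^4 - 9.424*l^3 + 19.2984*l^2 - 8.3296*l + 7.5076)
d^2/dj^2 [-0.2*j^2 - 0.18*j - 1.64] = -0.400000000000000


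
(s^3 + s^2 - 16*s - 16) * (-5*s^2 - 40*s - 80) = -5*s^5 - 45*s^4 - 40*s^3 + 640*s^2 + 1920*s + 1280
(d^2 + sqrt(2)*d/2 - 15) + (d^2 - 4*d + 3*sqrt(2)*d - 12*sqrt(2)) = 2*d^2 - 4*d + 7*sqrt(2)*d/2 - 12*sqrt(2) - 15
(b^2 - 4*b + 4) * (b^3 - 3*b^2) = b^5 - 7*b^4 + 16*b^3 - 12*b^2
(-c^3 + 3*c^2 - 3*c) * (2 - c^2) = c^5 - 3*c^4 + c^3 + 6*c^2 - 6*c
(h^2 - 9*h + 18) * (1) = h^2 - 9*h + 18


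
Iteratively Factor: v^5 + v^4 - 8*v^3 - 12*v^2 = (v)*(v^4 + v^3 - 8*v^2 - 12*v) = v*(v + 2)*(v^3 - v^2 - 6*v) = v*(v - 3)*(v + 2)*(v^2 + 2*v) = v*(v - 3)*(v + 2)^2*(v)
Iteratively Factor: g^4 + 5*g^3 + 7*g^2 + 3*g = (g + 1)*(g^3 + 4*g^2 + 3*g) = (g + 1)^2*(g^2 + 3*g) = (g + 1)^2*(g + 3)*(g)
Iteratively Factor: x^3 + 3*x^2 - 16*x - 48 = (x + 4)*(x^2 - x - 12) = (x + 3)*(x + 4)*(x - 4)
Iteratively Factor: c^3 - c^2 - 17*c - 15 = (c + 1)*(c^2 - 2*c - 15) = (c + 1)*(c + 3)*(c - 5)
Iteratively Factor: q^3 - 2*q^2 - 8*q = (q + 2)*(q^2 - 4*q) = q*(q + 2)*(q - 4)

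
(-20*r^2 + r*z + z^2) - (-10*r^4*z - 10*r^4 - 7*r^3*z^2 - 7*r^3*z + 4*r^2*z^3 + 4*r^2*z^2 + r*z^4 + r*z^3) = 10*r^4*z + 10*r^4 + 7*r^3*z^2 + 7*r^3*z - 4*r^2*z^3 - 4*r^2*z^2 - 20*r^2 - r*z^4 - r*z^3 + r*z + z^2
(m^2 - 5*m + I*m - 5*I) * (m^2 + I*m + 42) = m^4 - 5*m^3 + 2*I*m^3 + 41*m^2 - 10*I*m^2 - 205*m + 42*I*m - 210*I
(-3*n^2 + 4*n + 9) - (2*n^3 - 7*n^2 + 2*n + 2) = -2*n^3 + 4*n^2 + 2*n + 7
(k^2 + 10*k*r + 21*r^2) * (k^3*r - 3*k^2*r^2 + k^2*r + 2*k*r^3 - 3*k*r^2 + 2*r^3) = k^5*r + 7*k^4*r^2 + k^4*r - 7*k^3*r^3 + 7*k^3*r^2 - 43*k^2*r^4 - 7*k^2*r^3 + 42*k*r^5 - 43*k*r^4 + 42*r^5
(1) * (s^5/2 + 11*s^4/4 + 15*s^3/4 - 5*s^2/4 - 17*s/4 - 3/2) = s^5/2 + 11*s^4/4 + 15*s^3/4 - 5*s^2/4 - 17*s/4 - 3/2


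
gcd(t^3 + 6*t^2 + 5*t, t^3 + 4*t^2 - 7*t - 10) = t^2 + 6*t + 5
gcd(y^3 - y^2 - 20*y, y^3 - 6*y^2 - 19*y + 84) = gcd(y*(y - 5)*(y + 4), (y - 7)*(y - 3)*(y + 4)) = y + 4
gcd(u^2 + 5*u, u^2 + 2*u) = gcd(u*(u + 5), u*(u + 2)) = u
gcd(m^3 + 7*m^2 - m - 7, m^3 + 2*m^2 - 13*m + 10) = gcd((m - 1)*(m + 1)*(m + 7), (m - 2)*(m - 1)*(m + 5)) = m - 1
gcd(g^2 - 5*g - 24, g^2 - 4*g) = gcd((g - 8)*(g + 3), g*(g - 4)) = 1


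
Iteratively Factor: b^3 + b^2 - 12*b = (b - 3)*(b^2 + 4*b) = (b - 3)*(b + 4)*(b)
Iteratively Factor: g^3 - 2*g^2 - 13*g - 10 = (g + 1)*(g^2 - 3*g - 10) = (g - 5)*(g + 1)*(g + 2)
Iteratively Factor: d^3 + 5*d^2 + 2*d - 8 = (d - 1)*(d^2 + 6*d + 8) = (d - 1)*(d + 4)*(d + 2)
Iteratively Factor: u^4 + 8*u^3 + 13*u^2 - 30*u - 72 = (u + 3)*(u^3 + 5*u^2 - 2*u - 24) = (u + 3)*(u + 4)*(u^2 + u - 6) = (u + 3)^2*(u + 4)*(u - 2)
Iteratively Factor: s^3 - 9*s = (s - 3)*(s^2 + 3*s) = (s - 3)*(s + 3)*(s)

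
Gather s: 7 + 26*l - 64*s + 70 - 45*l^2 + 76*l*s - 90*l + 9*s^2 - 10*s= -45*l^2 - 64*l + 9*s^2 + s*(76*l - 74) + 77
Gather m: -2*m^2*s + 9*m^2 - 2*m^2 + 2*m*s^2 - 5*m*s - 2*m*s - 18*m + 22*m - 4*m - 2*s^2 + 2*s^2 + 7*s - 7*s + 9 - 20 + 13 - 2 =m^2*(7 - 2*s) + m*(2*s^2 - 7*s)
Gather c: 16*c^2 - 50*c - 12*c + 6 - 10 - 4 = 16*c^2 - 62*c - 8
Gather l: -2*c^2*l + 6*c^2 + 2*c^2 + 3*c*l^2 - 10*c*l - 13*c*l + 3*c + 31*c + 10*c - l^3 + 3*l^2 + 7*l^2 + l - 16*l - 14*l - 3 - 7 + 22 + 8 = 8*c^2 + 44*c - l^3 + l^2*(3*c + 10) + l*(-2*c^2 - 23*c - 29) + 20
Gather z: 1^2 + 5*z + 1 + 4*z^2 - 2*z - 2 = 4*z^2 + 3*z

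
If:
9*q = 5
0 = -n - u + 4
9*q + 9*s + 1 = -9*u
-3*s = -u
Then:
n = 9/2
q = 5/9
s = -1/6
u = -1/2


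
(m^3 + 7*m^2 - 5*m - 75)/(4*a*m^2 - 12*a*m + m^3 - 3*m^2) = (m^2 + 10*m + 25)/(m*(4*a + m))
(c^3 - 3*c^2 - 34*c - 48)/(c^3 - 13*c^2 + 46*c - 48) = (c^2 + 5*c + 6)/(c^2 - 5*c + 6)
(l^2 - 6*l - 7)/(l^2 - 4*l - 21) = (l + 1)/(l + 3)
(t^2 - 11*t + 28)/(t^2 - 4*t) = (t - 7)/t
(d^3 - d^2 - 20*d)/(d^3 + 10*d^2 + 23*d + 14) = d*(d^2 - d - 20)/(d^3 + 10*d^2 + 23*d + 14)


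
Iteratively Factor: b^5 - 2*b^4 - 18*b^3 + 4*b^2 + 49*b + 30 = (b + 1)*(b^4 - 3*b^3 - 15*b^2 + 19*b + 30) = (b - 2)*(b + 1)*(b^3 - b^2 - 17*b - 15) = (b - 2)*(b + 1)^2*(b^2 - 2*b - 15) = (b - 5)*(b - 2)*(b + 1)^2*(b + 3)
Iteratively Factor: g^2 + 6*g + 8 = (g + 2)*(g + 4)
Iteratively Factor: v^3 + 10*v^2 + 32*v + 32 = (v + 2)*(v^2 + 8*v + 16) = (v + 2)*(v + 4)*(v + 4)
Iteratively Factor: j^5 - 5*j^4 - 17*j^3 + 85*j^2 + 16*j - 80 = (j + 4)*(j^4 - 9*j^3 + 19*j^2 + 9*j - 20) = (j - 1)*(j + 4)*(j^3 - 8*j^2 + 11*j + 20) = (j - 4)*(j - 1)*(j + 4)*(j^2 - 4*j - 5) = (j - 4)*(j - 1)*(j + 1)*(j + 4)*(j - 5)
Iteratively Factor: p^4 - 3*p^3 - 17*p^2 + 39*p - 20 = (p - 1)*(p^3 - 2*p^2 - 19*p + 20) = (p - 1)*(p + 4)*(p^2 - 6*p + 5) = (p - 5)*(p - 1)*(p + 4)*(p - 1)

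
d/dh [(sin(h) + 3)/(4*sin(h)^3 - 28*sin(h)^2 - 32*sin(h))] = (-sin(h)^3 - sin(h)^2 + 21*sin(h) + 12)*cos(h)/(2*(sin(h) - 8)^2*(sin(h) + 1)^2*sin(h)^2)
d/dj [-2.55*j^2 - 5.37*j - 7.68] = -5.1*j - 5.37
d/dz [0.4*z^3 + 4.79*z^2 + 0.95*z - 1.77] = 1.2*z^2 + 9.58*z + 0.95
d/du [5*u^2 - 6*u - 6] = 10*u - 6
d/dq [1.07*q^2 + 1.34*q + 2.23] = 2.14*q + 1.34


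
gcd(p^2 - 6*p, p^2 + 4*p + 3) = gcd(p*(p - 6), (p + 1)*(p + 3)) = 1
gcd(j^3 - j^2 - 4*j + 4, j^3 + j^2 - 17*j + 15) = j - 1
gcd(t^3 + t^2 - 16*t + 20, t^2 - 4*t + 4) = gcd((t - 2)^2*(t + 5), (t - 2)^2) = t^2 - 4*t + 4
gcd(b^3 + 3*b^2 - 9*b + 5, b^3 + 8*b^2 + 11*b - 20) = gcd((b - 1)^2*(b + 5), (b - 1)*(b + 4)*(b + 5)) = b^2 + 4*b - 5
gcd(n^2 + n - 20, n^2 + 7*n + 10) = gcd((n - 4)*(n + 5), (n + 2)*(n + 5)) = n + 5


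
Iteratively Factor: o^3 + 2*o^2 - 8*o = (o + 4)*(o^2 - 2*o) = (o - 2)*(o + 4)*(o)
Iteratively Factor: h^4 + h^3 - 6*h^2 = (h)*(h^3 + h^2 - 6*h) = h*(h - 2)*(h^2 + 3*h) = h^2*(h - 2)*(h + 3)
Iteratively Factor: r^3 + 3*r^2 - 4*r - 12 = (r - 2)*(r^2 + 5*r + 6) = (r - 2)*(r + 2)*(r + 3)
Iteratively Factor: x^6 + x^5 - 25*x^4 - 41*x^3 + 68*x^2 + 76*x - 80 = (x - 5)*(x^5 + 6*x^4 + 5*x^3 - 16*x^2 - 12*x + 16) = (x - 5)*(x + 2)*(x^4 + 4*x^3 - 3*x^2 - 10*x + 8) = (x - 5)*(x + 2)*(x + 4)*(x^3 - 3*x + 2) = (x - 5)*(x - 1)*(x + 2)*(x + 4)*(x^2 + x - 2) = (x - 5)*(x - 1)*(x + 2)^2*(x + 4)*(x - 1)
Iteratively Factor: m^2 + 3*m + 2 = (m + 1)*(m + 2)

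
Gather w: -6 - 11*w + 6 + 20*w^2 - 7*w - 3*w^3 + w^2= -3*w^3 + 21*w^2 - 18*w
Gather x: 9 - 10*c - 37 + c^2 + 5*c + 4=c^2 - 5*c - 24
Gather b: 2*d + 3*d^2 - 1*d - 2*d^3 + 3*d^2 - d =-2*d^3 + 6*d^2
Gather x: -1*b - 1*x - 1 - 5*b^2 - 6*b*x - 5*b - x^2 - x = -5*b^2 - 6*b - x^2 + x*(-6*b - 2) - 1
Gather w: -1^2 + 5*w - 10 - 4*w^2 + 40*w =-4*w^2 + 45*w - 11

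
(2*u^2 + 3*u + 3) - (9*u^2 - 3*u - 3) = -7*u^2 + 6*u + 6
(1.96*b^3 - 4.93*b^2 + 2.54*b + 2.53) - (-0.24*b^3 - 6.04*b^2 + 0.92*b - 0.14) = 2.2*b^3 + 1.11*b^2 + 1.62*b + 2.67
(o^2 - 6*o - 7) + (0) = o^2 - 6*o - 7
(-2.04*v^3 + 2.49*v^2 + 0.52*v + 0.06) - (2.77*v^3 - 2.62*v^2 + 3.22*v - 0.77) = -4.81*v^3 + 5.11*v^2 - 2.7*v + 0.83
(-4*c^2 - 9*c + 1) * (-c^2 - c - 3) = 4*c^4 + 13*c^3 + 20*c^2 + 26*c - 3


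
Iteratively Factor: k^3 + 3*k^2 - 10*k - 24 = (k - 3)*(k^2 + 6*k + 8) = (k - 3)*(k + 2)*(k + 4)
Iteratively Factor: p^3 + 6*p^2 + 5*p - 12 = (p - 1)*(p^2 + 7*p + 12) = (p - 1)*(p + 4)*(p + 3)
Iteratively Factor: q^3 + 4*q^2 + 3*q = (q + 1)*(q^2 + 3*q) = q*(q + 1)*(q + 3)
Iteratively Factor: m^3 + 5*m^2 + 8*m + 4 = (m + 1)*(m^2 + 4*m + 4) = (m + 1)*(m + 2)*(m + 2)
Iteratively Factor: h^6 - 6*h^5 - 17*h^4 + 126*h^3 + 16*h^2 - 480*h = (h + 2)*(h^5 - 8*h^4 - h^3 + 128*h^2 - 240*h) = (h - 5)*(h + 2)*(h^4 - 3*h^3 - 16*h^2 + 48*h) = h*(h - 5)*(h + 2)*(h^3 - 3*h^2 - 16*h + 48) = h*(h - 5)*(h - 3)*(h + 2)*(h^2 - 16) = h*(h - 5)*(h - 3)*(h + 2)*(h + 4)*(h - 4)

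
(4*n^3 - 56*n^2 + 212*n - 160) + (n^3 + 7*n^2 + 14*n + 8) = 5*n^3 - 49*n^2 + 226*n - 152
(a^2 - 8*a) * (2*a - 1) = 2*a^3 - 17*a^2 + 8*a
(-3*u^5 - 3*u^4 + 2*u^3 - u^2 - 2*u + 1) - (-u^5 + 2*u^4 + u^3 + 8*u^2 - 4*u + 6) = -2*u^5 - 5*u^4 + u^3 - 9*u^2 + 2*u - 5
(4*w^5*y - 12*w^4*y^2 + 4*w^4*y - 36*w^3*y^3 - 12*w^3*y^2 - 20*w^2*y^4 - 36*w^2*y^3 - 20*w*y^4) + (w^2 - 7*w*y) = 4*w^5*y - 12*w^4*y^2 + 4*w^4*y - 36*w^3*y^3 - 12*w^3*y^2 - 20*w^2*y^4 - 36*w^2*y^3 + w^2 - 20*w*y^4 - 7*w*y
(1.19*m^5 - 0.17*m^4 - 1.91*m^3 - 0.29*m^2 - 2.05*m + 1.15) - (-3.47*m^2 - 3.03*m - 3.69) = 1.19*m^5 - 0.17*m^4 - 1.91*m^3 + 3.18*m^2 + 0.98*m + 4.84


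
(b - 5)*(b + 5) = b^2 - 25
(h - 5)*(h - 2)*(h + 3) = h^3 - 4*h^2 - 11*h + 30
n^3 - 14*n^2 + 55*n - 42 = (n - 7)*(n - 6)*(n - 1)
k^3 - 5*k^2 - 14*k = k*(k - 7)*(k + 2)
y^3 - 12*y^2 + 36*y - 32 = (y - 8)*(y - 2)^2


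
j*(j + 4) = j^2 + 4*j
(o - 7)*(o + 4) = o^2 - 3*o - 28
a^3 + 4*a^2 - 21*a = a*(a - 3)*(a + 7)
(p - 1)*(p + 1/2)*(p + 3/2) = p^3 + p^2 - 5*p/4 - 3/4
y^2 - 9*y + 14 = (y - 7)*(y - 2)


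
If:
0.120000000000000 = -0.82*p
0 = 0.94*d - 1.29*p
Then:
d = -0.20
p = -0.15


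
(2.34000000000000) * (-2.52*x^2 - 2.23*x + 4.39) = -5.8968*x^2 - 5.2182*x + 10.2726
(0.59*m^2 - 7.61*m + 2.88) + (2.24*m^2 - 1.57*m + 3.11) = 2.83*m^2 - 9.18*m + 5.99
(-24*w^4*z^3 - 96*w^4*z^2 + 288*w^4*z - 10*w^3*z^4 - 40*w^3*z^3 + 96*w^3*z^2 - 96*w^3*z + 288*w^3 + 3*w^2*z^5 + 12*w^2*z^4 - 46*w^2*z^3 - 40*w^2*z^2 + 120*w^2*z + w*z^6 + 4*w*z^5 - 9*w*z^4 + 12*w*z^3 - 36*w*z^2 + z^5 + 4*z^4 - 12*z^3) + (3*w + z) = -24*w^4*z^3 - 96*w^4*z^2 + 288*w^4*z - 10*w^3*z^4 - 40*w^3*z^3 + 96*w^3*z^2 - 96*w^3*z + 288*w^3 + 3*w^2*z^5 + 12*w^2*z^4 - 46*w^2*z^3 - 40*w^2*z^2 + 120*w^2*z + w*z^6 + 4*w*z^5 - 9*w*z^4 + 12*w*z^3 - 36*w*z^2 + 3*w + z^5 + 4*z^4 - 12*z^3 + z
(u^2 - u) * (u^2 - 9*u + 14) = u^4 - 10*u^3 + 23*u^2 - 14*u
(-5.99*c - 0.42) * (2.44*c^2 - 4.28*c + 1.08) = -14.6156*c^3 + 24.6124*c^2 - 4.6716*c - 0.4536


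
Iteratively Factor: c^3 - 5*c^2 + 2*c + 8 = (c - 2)*(c^2 - 3*c - 4) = (c - 4)*(c - 2)*(c + 1)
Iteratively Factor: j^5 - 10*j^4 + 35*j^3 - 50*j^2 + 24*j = (j - 4)*(j^4 - 6*j^3 + 11*j^2 - 6*j) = j*(j - 4)*(j^3 - 6*j^2 + 11*j - 6) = j*(j - 4)*(j - 2)*(j^2 - 4*j + 3) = j*(j - 4)*(j - 3)*(j - 2)*(j - 1)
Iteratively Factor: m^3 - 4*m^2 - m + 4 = (m - 4)*(m^2 - 1) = (m - 4)*(m + 1)*(m - 1)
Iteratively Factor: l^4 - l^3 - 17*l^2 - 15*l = (l + 3)*(l^3 - 4*l^2 - 5*l) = (l + 1)*(l + 3)*(l^2 - 5*l) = l*(l + 1)*(l + 3)*(l - 5)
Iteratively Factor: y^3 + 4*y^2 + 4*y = (y + 2)*(y^2 + 2*y) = y*(y + 2)*(y + 2)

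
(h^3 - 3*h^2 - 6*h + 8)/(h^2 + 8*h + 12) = (h^2 - 5*h + 4)/(h + 6)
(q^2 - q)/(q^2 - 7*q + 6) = q/(q - 6)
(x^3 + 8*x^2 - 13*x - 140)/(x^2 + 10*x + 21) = (x^2 + x - 20)/(x + 3)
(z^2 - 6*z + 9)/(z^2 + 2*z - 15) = (z - 3)/(z + 5)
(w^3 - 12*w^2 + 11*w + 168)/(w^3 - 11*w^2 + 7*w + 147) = (w - 8)/(w - 7)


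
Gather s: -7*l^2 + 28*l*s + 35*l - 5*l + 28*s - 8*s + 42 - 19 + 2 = -7*l^2 + 30*l + s*(28*l + 20) + 25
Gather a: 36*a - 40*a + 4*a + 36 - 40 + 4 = 0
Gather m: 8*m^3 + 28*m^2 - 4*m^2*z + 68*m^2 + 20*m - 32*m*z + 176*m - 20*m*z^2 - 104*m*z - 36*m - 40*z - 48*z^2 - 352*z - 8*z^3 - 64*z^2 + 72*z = 8*m^3 + m^2*(96 - 4*z) + m*(-20*z^2 - 136*z + 160) - 8*z^3 - 112*z^2 - 320*z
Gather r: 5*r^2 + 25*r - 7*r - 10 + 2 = 5*r^2 + 18*r - 8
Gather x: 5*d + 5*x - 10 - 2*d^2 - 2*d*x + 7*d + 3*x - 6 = -2*d^2 + 12*d + x*(8 - 2*d) - 16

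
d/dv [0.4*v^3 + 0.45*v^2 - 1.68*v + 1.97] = 1.2*v^2 + 0.9*v - 1.68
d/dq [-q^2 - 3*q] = -2*q - 3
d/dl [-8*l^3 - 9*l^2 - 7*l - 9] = -24*l^2 - 18*l - 7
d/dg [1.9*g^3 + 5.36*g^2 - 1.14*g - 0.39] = 5.7*g^2 + 10.72*g - 1.14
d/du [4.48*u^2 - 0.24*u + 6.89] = 8.96*u - 0.24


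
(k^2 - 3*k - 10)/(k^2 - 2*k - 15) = (k + 2)/(k + 3)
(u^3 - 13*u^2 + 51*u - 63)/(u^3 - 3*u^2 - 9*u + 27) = (u - 7)/(u + 3)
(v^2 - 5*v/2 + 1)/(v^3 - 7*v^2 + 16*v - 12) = (v - 1/2)/(v^2 - 5*v + 6)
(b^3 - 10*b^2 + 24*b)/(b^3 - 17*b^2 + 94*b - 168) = b/(b - 7)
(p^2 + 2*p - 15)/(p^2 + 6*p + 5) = (p - 3)/(p + 1)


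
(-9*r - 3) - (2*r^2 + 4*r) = -2*r^2 - 13*r - 3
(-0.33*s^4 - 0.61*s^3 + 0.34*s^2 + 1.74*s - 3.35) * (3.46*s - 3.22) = -1.1418*s^5 - 1.048*s^4 + 3.1406*s^3 + 4.9256*s^2 - 17.1938*s + 10.787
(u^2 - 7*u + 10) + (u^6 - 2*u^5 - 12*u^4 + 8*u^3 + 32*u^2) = u^6 - 2*u^5 - 12*u^4 + 8*u^3 + 33*u^2 - 7*u + 10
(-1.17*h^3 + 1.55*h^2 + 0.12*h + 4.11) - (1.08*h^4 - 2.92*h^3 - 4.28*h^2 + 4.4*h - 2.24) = -1.08*h^4 + 1.75*h^3 + 5.83*h^2 - 4.28*h + 6.35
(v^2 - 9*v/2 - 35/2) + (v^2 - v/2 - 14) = 2*v^2 - 5*v - 63/2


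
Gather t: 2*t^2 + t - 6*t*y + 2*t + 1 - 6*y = 2*t^2 + t*(3 - 6*y) - 6*y + 1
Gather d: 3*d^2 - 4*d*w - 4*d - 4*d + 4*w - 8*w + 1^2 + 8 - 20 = 3*d^2 + d*(-4*w - 8) - 4*w - 11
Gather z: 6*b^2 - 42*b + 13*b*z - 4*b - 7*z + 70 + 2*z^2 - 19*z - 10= 6*b^2 - 46*b + 2*z^2 + z*(13*b - 26) + 60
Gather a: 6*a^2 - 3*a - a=6*a^2 - 4*a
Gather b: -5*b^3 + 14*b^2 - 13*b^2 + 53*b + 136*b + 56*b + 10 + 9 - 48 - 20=-5*b^3 + b^2 + 245*b - 49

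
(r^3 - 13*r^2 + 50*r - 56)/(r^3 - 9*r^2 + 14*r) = (r - 4)/r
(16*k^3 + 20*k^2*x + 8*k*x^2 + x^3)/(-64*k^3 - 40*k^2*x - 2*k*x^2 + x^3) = (2*k + x)/(-8*k + x)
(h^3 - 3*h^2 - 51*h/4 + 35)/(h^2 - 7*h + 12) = (h^2 + h - 35/4)/(h - 3)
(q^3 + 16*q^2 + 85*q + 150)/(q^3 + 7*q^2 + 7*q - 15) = (q^2 + 11*q + 30)/(q^2 + 2*q - 3)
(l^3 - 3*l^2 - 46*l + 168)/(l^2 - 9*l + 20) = (l^2 + l - 42)/(l - 5)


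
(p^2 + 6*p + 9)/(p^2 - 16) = (p^2 + 6*p + 9)/(p^2 - 16)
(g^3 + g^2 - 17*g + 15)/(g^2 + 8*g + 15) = (g^2 - 4*g + 3)/(g + 3)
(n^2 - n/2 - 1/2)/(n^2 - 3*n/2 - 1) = (n - 1)/(n - 2)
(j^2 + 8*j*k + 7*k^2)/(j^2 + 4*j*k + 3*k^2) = (j + 7*k)/(j + 3*k)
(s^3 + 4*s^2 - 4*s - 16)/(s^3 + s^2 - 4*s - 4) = (s + 4)/(s + 1)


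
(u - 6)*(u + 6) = u^2 - 36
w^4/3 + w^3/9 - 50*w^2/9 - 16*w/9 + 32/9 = (w/3 + 1/3)*(w - 4)*(w - 2/3)*(w + 4)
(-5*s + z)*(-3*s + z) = 15*s^2 - 8*s*z + z^2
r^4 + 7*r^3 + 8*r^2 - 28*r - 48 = (r - 2)*(r + 2)*(r + 3)*(r + 4)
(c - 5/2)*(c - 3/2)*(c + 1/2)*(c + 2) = c^4 - 3*c^3/2 - 21*c^2/4 + 43*c/8 + 15/4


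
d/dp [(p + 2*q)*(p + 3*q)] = 2*p + 5*q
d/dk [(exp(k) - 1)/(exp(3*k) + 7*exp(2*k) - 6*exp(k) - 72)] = ((1 - exp(k))*(3*exp(2*k) + 14*exp(k) - 6) + exp(3*k) + 7*exp(2*k) - 6*exp(k) - 72)*exp(k)/(exp(3*k) + 7*exp(2*k) - 6*exp(k) - 72)^2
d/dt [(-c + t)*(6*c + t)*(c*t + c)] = c*(-6*c^2 + 10*c*t + 5*c + 3*t^2 + 2*t)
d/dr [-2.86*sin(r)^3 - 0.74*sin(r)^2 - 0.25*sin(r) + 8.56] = (-1.48*sin(r) + 4.29*cos(2*r) - 4.54)*cos(r)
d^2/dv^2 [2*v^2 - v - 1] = 4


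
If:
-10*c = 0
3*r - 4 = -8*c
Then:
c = 0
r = 4/3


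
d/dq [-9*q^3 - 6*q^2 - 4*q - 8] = -27*q^2 - 12*q - 4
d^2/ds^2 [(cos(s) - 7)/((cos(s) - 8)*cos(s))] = (20*sin(s)^4/cos(s)^3 + sin(s)^2 - 167 + 446/cos(s) + 336/cos(s)^2 - 916/cos(s)^3)/(cos(s) - 8)^3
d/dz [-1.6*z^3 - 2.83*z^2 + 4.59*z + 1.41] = -4.8*z^2 - 5.66*z + 4.59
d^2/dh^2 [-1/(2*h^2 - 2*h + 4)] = (h^2 - h - (2*h - 1)^2 + 2)/(h^2 - h + 2)^3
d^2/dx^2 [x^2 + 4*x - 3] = 2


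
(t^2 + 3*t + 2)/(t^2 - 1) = (t + 2)/(t - 1)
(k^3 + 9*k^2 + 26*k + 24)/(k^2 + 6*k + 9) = (k^2 + 6*k + 8)/(k + 3)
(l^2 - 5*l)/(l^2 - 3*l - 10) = l/(l + 2)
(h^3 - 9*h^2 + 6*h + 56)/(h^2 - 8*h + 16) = (h^2 - 5*h - 14)/(h - 4)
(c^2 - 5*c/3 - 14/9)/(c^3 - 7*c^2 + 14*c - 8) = (9*c^2 - 15*c - 14)/(9*(c^3 - 7*c^2 + 14*c - 8))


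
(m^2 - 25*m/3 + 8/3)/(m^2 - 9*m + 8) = (m - 1/3)/(m - 1)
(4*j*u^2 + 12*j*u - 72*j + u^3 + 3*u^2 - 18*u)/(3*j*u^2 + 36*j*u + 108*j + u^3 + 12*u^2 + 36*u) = (4*j*u - 12*j + u^2 - 3*u)/(3*j*u + 18*j + u^2 + 6*u)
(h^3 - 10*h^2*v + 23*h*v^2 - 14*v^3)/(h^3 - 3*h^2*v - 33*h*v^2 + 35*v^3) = (h - 2*v)/(h + 5*v)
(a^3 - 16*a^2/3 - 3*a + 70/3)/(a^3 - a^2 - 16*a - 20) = (a - 7/3)/(a + 2)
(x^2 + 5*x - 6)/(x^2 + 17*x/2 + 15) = 2*(x - 1)/(2*x + 5)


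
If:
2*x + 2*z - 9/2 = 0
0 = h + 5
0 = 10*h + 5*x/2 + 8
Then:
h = -5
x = 84/5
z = -291/20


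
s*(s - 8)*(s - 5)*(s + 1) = s^4 - 12*s^3 + 27*s^2 + 40*s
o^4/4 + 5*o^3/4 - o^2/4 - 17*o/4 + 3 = (o/4 + 1)*(o - 1)^2*(o + 3)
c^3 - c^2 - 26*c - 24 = (c - 6)*(c + 1)*(c + 4)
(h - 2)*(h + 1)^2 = h^3 - 3*h - 2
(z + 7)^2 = z^2 + 14*z + 49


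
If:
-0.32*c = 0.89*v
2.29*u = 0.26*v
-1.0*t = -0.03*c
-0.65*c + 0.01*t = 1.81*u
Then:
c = 0.00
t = 0.00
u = 0.00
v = 0.00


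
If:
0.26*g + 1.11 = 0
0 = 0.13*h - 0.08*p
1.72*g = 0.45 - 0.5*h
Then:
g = -4.27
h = 15.59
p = 25.33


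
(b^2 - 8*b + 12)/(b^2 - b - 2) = (b - 6)/(b + 1)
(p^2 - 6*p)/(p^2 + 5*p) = (p - 6)/(p + 5)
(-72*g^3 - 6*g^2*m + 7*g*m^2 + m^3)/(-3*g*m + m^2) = 24*g^2/m + 10*g + m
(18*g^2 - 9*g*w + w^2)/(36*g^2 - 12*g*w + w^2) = (-3*g + w)/(-6*g + w)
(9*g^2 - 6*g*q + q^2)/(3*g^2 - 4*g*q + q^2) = (-3*g + q)/(-g + q)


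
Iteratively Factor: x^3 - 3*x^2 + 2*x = (x - 2)*(x^2 - x) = (x - 2)*(x - 1)*(x)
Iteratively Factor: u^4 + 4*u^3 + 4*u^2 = (u + 2)*(u^3 + 2*u^2) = u*(u + 2)*(u^2 + 2*u) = u*(u + 2)^2*(u)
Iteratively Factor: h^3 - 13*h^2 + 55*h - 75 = (h - 3)*(h^2 - 10*h + 25) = (h - 5)*(h - 3)*(h - 5)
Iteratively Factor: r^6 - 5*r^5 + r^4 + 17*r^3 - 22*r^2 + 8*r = (r + 2)*(r^5 - 7*r^4 + 15*r^3 - 13*r^2 + 4*r) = r*(r + 2)*(r^4 - 7*r^3 + 15*r^2 - 13*r + 4) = r*(r - 1)*(r + 2)*(r^3 - 6*r^2 + 9*r - 4) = r*(r - 1)^2*(r + 2)*(r^2 - 5*r + 4) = r*(r - 1)^3*(r + 2)*(r - 4)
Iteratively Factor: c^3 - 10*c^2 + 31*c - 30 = (c - 2)*(c^2 - 8*c + 15) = (c - 3)*(c - 2)*(c - 5)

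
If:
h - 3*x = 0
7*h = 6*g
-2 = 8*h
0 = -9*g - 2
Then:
No Solution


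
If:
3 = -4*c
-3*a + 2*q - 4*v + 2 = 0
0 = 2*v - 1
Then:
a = 2*q/3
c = -3/4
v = 1/2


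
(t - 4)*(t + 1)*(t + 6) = t^3 + 3*t^2 - 22*t - 24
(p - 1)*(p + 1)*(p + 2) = p^3 + 2*p^2 - p - 2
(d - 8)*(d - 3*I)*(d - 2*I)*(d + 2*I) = d^4 - 8*d^3 - 3*I*d^3 + 4*d^2 + 24*I*d^2 - 32*d - 12*I*d + 96*I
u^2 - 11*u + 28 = (u - 7)*(u - 4)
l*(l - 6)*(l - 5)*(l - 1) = l^4 - 12*l^3 + 41*l^2 - 30*l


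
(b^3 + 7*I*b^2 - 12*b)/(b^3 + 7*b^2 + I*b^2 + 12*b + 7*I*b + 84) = b*(b + 3*I)/(b^2 + b*(7 - 3*I) - 21*I)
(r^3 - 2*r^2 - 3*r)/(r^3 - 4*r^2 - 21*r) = (-r^2 + 2*r + 3)/(-r^2 + 4*r + 21)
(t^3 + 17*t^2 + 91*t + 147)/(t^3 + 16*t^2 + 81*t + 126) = (t + 7)/(t + 6)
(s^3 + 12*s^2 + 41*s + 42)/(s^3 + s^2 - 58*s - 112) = (s + 3)/(s - 8)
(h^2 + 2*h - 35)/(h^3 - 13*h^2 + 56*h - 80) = (h + 7)/(h^2 - 8*h + 16)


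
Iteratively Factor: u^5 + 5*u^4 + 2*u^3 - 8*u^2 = (u - 1)*(u^4 + 6*u^3 + 8*u^2) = u*(u - 1)*(u^3 + 6*u^2 + 8*u) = u^2*(u - 1)*(u^2 + 6*u + 8) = u^2*(u - 1)*(u + 2)*(u + 4)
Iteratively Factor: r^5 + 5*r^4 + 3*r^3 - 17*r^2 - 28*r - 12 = (r + 2)*(r^4 + 3*r^3 - 3*r^2 - 11*r - 6) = (r - 2)*(r + 2)*(r^3 + 5*r^2 + 7*r + 3) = (r - 2)*(r + 1)*(r + 2)*(r^2 + 4*r + 3) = (r - 2)*(r + 1)^2*(r + 2)*(r + 3)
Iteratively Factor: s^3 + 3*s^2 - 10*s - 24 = (s + 2)*(s^2 + s - 12) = (s - 3)*(s + 2)*(s + 4)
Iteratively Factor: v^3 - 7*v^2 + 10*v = (v - 2)*(v^2 - 5*v) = (v - 5)*(v - 2)*(v)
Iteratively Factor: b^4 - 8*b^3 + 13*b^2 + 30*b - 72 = (b - 3)*(b^3 - 5*b^2 - 2*b + 24) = (b - 3)*(b + 2)*(b^2 - 7*b + 12) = (b - 4)*(b - 3)*(b + 2)*(b - 3)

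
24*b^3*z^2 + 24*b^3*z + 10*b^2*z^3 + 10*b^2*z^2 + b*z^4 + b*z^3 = z*(4*b + z)*(6*b + z)*(b*z + b)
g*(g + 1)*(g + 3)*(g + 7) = g^4 + 11*g^3 + 31*g^2 + 21*g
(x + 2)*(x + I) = x^2 + 2*x + I*x + 2*I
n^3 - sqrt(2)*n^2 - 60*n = n*(n - 6*sqrt(2))*(n + 5*sqrt(2))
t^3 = t^3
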